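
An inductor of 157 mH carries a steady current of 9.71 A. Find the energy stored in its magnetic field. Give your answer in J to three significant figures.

U ≈ 7.40 J

Stored magnetic energy: U = ½LI².
U = ½(0.157 H)(9.71 A)² = 7.401 J.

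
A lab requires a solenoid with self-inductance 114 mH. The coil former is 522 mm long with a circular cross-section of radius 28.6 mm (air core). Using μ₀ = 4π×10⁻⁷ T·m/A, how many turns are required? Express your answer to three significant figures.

A = πr² = π(2.860×10^-2 m)² = 2.570×10^-3 m².
From L = μ₀N²A/ℓ, N = √(Lℓ / (μ₀A)).
N = √[(0.114)(0.522) / ((4π×10⁻⁷)×2.570×10^-3)] = √(1.843×10^7) ≈ 4292.8.

N ≈ 4290 turns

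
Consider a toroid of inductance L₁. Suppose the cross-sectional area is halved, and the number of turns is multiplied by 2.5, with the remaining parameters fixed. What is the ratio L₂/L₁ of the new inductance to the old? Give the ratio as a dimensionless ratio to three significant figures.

L₂/L₁ = 3.13

For a toroid, L ∝ μᵣN²A/R.
L₂/L₁ = (0.5) × (2.5)^2 = 3.13.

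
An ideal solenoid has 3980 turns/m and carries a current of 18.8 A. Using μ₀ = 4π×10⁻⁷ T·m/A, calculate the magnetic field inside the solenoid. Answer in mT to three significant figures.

B ≈ 94.0 mT

Inside a long solenoid, B = μ₀nI.
B = (4π×10⁻⁷)(3.980×10^3 m⁻¹)(18.8 A) = 9.403×10^-2 T.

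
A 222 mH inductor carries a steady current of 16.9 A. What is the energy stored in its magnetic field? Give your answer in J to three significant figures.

Stored magnetic energy: U = ½LI².
U = ½(0.222 H)(16.9 A)² = 31.7 J.

U ≈ 31.7 J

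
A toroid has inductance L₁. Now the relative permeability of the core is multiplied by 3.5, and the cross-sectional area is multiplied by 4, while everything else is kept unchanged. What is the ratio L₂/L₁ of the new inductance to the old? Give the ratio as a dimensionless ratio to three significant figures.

L₂/L₁ = 14.0

For a toroid, L ∝ μᵣN²A/R.
L₂/L₁ = (3.5) × (4) = 14.0.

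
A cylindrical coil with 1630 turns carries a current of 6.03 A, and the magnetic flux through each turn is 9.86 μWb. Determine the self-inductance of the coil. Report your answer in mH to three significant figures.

L ≈ 2.67 mH

Self-inductance is defined by L = NΦ_B/I (flux linkage over current).
L = (1630)(9.860×10^-6 Wb)/(6.03 A) = 2.665×10^-3 H.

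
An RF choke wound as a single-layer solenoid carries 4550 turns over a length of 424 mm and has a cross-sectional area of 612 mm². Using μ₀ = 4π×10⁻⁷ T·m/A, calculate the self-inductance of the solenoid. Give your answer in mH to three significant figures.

L ≈ 37.6 mH

A = 612 mm² = 6.120×10^-4 m².
For a long solenoid, L = μ₀N²A/ℓ.
L = (4π×10⁻⁷)(4550)²(6.120×10^-4)/(0.424 m) = 3.755×10^-2 H.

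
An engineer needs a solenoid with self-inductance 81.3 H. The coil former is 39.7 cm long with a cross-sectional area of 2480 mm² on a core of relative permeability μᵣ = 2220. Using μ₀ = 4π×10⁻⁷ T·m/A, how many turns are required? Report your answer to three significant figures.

N ≈ 2160 turns

A = 2480 mm² = 2.480×10^-3 m².
From L = μ₀μᵣN²A/ℓ, N = √(Lℓ / (μ₀μᵣA)).
N = √[(81.3)(0.397) / ((4π×10⁻⁷)(2220)×2.480×10^-3)] = √(4.665×10^6) ≈ 2159.9.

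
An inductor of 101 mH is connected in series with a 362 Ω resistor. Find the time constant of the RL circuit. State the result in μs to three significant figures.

τ = L/R = (0.101 H)/(362 Ω) = 2.790×10^-4 s.

τ ≈ 279 μs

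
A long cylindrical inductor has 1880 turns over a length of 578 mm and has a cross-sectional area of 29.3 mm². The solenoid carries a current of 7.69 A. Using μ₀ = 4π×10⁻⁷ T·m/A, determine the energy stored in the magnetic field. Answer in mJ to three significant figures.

A = 29.3 mm² = 2.930×10^-5 m².
L = μ₀N²A/ℓ = (4π×10⁻⁷)(1880)²(2.930×10^-5)/(0.578) = 2.251×10^-4 H.
U = ½LI² = ½(2.251×10^-4)(7.69)² = 6.657×10^-3 J.

U ≈ 6.66 mJ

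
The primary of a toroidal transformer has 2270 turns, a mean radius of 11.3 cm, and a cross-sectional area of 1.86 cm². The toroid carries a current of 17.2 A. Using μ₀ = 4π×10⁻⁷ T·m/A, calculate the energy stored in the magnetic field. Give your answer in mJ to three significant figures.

L = μ₀N²A/(2πR) = (4π×10⁻⁷)(2270)²(1.860×10^-4)/(2π×0.113) = 1.696×10^-3 H.
U = ½LI² = ½(1.696×10^-3)(17.2)² = 0.2509 J.

U ≈ 251 mJ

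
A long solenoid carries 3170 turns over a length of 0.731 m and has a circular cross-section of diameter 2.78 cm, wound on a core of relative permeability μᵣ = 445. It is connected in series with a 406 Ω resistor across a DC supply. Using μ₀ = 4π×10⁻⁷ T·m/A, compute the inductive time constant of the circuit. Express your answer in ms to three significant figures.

A = π(d/2)² = π(1.390×10^-2 m)² = 6.070×10^-4 m².
L = μ₀μᵣN²A/ℓ = (4π×10⁻⁷)(445)(3170)²(6.070×10^-4)/(0.731) = 4.666 H.
τ = L/R = (4.666)/(406) = 1.149×10^-2 s.

τ ≈ 11.5 ms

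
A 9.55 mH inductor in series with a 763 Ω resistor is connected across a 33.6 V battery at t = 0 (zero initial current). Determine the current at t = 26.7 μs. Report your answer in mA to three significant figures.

τ = L/R = 9.550×10^-3/763 = 1.252×10^-5 s; final current I_∞ = ε/R = 33.6/763 = 4.404×10^-2 A.
I(t) = I_∞(1 − e^(−t/τ)) with t/τ = 2.133.
I = (4.404×10^-2)(1 − e^(−2.133)) = 3.882×10^-2 A.

I ≈ 38.8 mA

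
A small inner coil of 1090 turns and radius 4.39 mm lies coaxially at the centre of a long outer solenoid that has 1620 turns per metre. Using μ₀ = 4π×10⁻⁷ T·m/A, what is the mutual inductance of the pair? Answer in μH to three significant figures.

The outer solenoid produces a uniform field B₁ = μ₀n₁I₁ across the inner coil,
so the flux linkage is N₂Φ = N₂B₁A₂ = μ₀n₁N₂A₂·I₁, giving M = μ₀n₁N₂A₂.
A₂ = πr² = π(4.390×10^-3 m)² = 6.0545×10^-5 m².
M = (4π×10⁻⁷)(1620)(1090)(6.0545×10^-5) = 1.343×10^-4 H.

M ≈ 134 μH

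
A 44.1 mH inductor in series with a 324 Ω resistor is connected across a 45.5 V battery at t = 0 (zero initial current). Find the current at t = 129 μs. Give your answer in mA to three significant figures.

I ≈ 86.0 mA

τ = L/R = 4.410×10^-2/324 = 1.361×10^-4 s; final current I_∞ = ε/R = 45.5/324 = 0.1404 A.
I(t) = I_∞(1 − e^(−t/τ)) with t/τ = 0.948.
I = (0.1404)(1 − e^(−0.948)) = 8.600×10^-2 A.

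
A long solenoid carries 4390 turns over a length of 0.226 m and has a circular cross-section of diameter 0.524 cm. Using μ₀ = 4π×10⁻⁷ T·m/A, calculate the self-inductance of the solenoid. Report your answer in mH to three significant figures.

A = π(d/2)² = π(2.620×10^-3 m)² = 2.157×10^-5 m².
For a long solenoid, L = μ₀N²A/ℓ.
L = (4π×10⁻⁷)(4390)²(2.157×10^-5)/(0.226 m) = 2.311×10^-3 H.

L ≈ 2.31 mH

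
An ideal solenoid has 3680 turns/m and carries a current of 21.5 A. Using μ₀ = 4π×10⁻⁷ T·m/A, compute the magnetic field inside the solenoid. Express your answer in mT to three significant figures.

B ≈ 99.4 mT

Inside a long solenoid, B = μ₀nI.
B = (4π×10⁻⁷)(3.680×10^3 m⁻¹)(21.5 A) = 9.943×10^-2 T.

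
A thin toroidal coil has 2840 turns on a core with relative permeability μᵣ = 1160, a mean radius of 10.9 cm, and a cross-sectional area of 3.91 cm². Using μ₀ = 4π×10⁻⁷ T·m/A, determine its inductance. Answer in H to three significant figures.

L ≈ 6.71 H

For a thin toroid, L = μ₀μᵣN²A/(2πR).
L = (4π×10⁻⁷)(1160)(2840)²(3.910×10^-4) / (2π×0.109 m) = 6.712 H.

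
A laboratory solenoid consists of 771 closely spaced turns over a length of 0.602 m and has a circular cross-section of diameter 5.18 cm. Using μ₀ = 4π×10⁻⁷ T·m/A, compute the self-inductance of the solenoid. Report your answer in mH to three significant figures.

L ≈ 2.61 mH

A = π(d/2)² = π(2.590×10^-2 m)² = 2.107×10^-3 m².
For a long solenoid, L = μ₀N²A/ℓ.
L = (4π×10⁻⁷)(771)²(2.107×10^-3)/(0.602 m) = 2.614999×10^-3 H.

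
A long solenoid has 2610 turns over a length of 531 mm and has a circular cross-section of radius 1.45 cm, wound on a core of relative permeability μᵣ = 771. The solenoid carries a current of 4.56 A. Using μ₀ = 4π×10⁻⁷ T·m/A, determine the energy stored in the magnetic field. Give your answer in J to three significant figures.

U ≈ 85.4 J

A = πr² = π(1.450×10^-2 m)² = 6.605×10^-4 m².
L = μ₀μᵣN²A/ℓ = (4π×10⁻⁷)(771)(2610)²(6.605×10^-4)/(0.531) = 8.21 H.
U = ½LI² = ½(8.21)(4.56)² = 85.36 J.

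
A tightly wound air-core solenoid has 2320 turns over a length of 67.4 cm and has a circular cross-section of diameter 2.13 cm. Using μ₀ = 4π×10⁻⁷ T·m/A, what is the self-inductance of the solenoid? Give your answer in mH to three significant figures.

A = π(d/2)² = π(1.065×10^-2 m)² = 3.563×10^-4 m².
For a long solenoid, L = μ₀N²A/ℓ.
L = (4π×10⁻⁷)(2320)²(3.563×10^-4)/(0.674 m) = 3.576×10^-3 H.

L ≈ 3.58 mH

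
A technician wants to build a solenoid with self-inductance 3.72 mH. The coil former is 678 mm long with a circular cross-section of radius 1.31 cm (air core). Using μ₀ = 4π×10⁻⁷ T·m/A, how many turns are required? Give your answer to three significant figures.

A = πr² = π(1.310×10^-2 m)² = 5.391×10^-4 m².
From L = μ₀N²A/ℓ, N = √(Lℓ / (μ₀A)).
N = √[(3.720×10^-3)(0.678) / ((4π×10⁻⁷)×5.391×10^-4)] = √(3.723×10^6) ≈ 1929.5.

N ≈ 1930 turns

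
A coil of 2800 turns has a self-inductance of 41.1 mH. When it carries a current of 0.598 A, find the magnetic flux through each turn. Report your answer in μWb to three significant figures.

From L = NΦ_B/I, the flux per turn is Φ_B = LI/N.
Φ_B = (4.110×10^-2 H)(0.598 A)/2800 = 8.778×10^-6 Wb.

Φ_B ≈ 8.78 μWb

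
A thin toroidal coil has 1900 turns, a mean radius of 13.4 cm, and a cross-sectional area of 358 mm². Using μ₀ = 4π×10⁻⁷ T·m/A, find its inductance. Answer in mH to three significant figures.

For a thin toroid, L = μ₀N²A/(2πR).
L = (4π×10⁻⁷)(1900)²(3.580×10^-4) / (2π×0.134 m) = 1.929×10^-3 H.

L ≈ 1.93 mH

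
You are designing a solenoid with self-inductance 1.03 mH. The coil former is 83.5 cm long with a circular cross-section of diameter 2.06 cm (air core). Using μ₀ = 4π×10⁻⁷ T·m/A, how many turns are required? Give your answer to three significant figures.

A = π(d/2)² = π(1.030×10^-2 m)² = 3.333×10^-4 m².
From L = μ₀N²A/ℓ, N = √(Lℓ / (μ₀A)).
N = √[(1.030×10^-3)(0.835) / ((4π×10⁻⁷)×3.333×10^-4)] = √(2.053×10^6) ≈ 1433.0.

N ≈ 1430 turns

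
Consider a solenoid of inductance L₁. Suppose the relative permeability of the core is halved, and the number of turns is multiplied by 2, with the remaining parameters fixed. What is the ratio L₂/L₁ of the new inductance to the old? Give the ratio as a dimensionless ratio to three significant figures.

For a solenoid, L ∝ μᵣN²A/ℓ.
L₂/L₁ = (0.5) × (2)^2 = 2.00.

L₂/L₁ = 2.00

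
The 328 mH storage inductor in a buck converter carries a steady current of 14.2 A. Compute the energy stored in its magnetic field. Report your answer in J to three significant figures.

Stored magnetic energy: U = ½LI².
U = ½(0.328 H)(14.2 A)² = 33.07 J.

U ≈ 33.1 J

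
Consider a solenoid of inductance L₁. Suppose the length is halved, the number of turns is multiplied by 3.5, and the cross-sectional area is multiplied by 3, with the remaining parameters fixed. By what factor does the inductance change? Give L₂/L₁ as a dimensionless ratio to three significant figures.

For a solenoid, L ∝ μᵣN²A/ℓ.
L₂/L₁ = (0.5)^-1 × (3.5)^2 × (3) = 73.5.

L₂/L₁ = 73.5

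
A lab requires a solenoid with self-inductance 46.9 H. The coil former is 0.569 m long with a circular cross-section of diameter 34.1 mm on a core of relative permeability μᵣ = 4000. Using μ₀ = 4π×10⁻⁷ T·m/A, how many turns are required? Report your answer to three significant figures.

N ≈ 2410 turns

A = π(d/2)² = π(1.705×10^-2 m)² = 9.133×10^-4 m².
From L = μ₀μᵣN²A/ℓ, N = √(Lℓ / (μ₀μᵣA)).
N = √[(46.9)(0.569) / ((4π×10⁻⁷)(4000)×9.133×10^-4)] = √(5.813×10^6) ≈ 2411.1.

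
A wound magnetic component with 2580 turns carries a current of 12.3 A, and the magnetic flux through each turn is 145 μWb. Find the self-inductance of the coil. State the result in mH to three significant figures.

L ≈ 30.4 mH

Self-inductance is defined by L = NΦ_B/I (flux linkage over current).
L = (2580)(1.450×10^-4 Wb)/(12.3 A) = 3.041×10^-2 H.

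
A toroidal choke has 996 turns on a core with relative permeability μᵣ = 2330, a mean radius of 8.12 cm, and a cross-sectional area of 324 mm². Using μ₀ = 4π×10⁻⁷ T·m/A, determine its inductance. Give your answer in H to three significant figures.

L ≈ 1.84 H

For a thin toroid, L = μ₀μᵣN²A/(2πR).
L = (4π×10⁻⁷)(2330)(996)²(3.240×10^-4) / (2π×8.120×10^-2 m) = 1.8446 H.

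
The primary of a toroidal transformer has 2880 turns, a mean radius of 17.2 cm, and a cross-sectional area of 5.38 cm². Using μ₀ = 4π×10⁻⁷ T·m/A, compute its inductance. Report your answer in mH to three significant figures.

For a thin toroid, L = μ₀N²A/(2πR).
L = (4π×10⁻⁷)(2880)²(5.380×10^-4) / (2π×0.172 m) = 5.189×10^-3 H.

L ≈ 5.19 mH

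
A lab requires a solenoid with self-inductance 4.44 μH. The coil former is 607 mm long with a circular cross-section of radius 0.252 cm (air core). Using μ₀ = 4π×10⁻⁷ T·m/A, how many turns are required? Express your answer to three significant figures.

A = πr² = π(2.520×10^-3 m)² = 1.995×10^-5 m².
From L = μ₀N²A/ℓ, N = √(Lℓ / (μ₀A)).
N = √[(4.440×10^-6)(0.607) / ((4π×10⁻⁷)×1.995×10^-5)] = √(1.075×10^5) ≈ 327.9.

N ≈ 328 turns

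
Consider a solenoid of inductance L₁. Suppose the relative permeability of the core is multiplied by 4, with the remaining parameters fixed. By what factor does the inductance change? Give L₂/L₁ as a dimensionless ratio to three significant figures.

L₂/L₁ = 4.00

For a solenoid, L ∝ μᵣN²A/ℓ.
L₂/L₁ = (4) = 4.00.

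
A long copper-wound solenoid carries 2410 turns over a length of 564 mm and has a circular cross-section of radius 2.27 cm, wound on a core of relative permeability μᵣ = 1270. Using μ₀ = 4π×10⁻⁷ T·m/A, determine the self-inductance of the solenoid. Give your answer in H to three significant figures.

L ≈ 26.6 H

A = πr² = π(2.270×10^-2 m)² = 1.619×10^-3 m².
For a long solenoid, L = μ₀μᵣN²A/ℓ.
L = (4π×10⁻⁷)(1270)(2410)²(1.619×10^-3)/(0.564 m) = 26.61 H.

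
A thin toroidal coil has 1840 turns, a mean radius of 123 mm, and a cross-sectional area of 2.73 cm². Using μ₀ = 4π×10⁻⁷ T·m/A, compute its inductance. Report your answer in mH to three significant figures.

L ≈ 1.50 mH

For a thin toroid, L = μ₀N²A/(2πR).
L = (4π×10⁻⁷)(1840)²(2.730×10^-4) / (2π×0.123 m) = 1.503×10^-3 H.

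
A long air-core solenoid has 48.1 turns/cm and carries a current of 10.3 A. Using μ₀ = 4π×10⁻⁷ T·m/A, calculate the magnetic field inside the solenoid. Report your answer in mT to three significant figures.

Inside a long solenoid, B = μ₀nI.
B = (4π×10⁻⁷)(4.810×10^3 m⁻¹)(10.3 A) = 6.226×10^-2 T.

B ≈ 62.3 mT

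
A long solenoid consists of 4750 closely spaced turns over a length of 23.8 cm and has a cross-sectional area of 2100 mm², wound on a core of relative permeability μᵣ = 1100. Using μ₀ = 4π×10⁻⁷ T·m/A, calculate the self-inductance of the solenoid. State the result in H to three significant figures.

A = 2100 mm² = 2.100×10^-3 m².
For a long solenoid, L = μ₀μᵣN²A/ℓ.
L = (4π×10⁻⁷)(1100)(4750)²(2.100×10^-3)/(0.238 m) = 275.2 H.

L ≈ 275 H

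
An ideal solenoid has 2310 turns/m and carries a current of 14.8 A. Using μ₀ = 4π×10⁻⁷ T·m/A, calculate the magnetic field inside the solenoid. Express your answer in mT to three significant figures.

B ≈ 43.0 mT

Inside a long solenoid, B = μ₀nI.
B = (4π×10⁻⁷)(2.310×10^3 m⁻¹)(14.8 A) = 4.296×10^-2 T.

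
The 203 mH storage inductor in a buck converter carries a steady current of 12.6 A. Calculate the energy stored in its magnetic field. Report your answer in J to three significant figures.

U ≈ 16.1 J

Stored magnetic energy: U = ½LI².
U = ½(0.203 H)(12.6 A)² = 16.11 J.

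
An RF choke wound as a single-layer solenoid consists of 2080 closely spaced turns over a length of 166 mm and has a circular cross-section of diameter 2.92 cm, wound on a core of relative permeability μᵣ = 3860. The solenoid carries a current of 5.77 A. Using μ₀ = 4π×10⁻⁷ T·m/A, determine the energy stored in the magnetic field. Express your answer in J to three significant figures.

U ≈ 1410 J

A = π(d/2)² = π(1.460×10^-2 m)² = 6.697×10^-4 m².
L = μ₀μᵣN²A/ℓ = (4π×10⁻⁷)(3860)(2080)²(6.697×10^-4)/(0.166) = 84.66 H.
U = ½LI² = ½(84.66)(5.77)² = 1.409×10^3 J.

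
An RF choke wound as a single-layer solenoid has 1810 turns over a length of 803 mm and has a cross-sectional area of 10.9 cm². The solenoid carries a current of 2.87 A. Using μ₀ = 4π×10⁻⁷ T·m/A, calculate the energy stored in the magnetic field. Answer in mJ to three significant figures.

U ≈ 23.0 mJ

A = 10.9 cm² = 1.090×10^-3 m².
L = μ₀N²A/ℓ = (4π×10⁻⁷)(1810)²(1.090×10^-3)/(0.803) = 5.588×10^-3 H.
U = ½LI² = ½(5.588×10^-3)(2.87)² = 2.302×10^-2 J.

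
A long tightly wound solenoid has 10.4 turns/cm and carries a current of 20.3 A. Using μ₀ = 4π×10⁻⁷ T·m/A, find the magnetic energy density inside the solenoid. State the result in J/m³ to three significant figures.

B = μ₀nI = (4π×10⁻⁷)(1.040×10^3)(20.3) = 2.653×10^-2 T.
u = B²/(2μ₀) = (2.653×10^-2)²/(2×4π×10⁻⁷) = 280.1 J/m³.

u ≈ 280 J/m³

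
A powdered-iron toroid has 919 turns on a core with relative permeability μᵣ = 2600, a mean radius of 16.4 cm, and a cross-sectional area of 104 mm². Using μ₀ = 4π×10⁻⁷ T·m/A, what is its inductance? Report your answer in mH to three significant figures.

L ≈ 278 mH

For a thin toroid, L = μ₀μᵣN²A/(2πR).
L = (4π×10⁻⁷)(2600)(919)²(1.040×10^-4) / (2π×0.164 m) = 0.278499 H.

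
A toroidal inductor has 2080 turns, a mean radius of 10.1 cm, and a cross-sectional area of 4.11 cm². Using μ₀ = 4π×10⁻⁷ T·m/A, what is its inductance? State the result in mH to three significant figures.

For a thin toroid, L = μ₀N²A/(2πR).
L = (4π×10⁻⁷)(2080)²(4.110×10^-4) / (2π×0.101 m) = 3.521×10^-3 H.

L ≈ 3.52 mH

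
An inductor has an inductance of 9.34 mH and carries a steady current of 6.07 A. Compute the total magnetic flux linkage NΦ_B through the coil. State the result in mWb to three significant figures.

From L = NΦ_B/I, the flux linkage is NΦ_B = LI.
NΦ_B = (9.340×10^-3 H)(6.07 A) = 5.669×10^-2 Wb.

NΦ_B ≈ 56.7 mWb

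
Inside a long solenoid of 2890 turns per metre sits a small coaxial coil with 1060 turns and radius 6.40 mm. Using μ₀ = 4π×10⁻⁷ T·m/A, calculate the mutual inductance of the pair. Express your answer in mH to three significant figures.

M ≈ 0.495 mH

The outer solenoid produces a uniform field B₁ = μ₀n₁I₁ across the inner coil,
so the flux linkage is N₂Φ = N₂B₁A₂ = μ₀n₁N₂A₂·I₁, giving M = μ₀n₁N₂A₂.
A₂ = πr² = π(6.400×10^-3 m)² = 1.287×10^-4 m².
M = (4π×10⁻⁷)(2890)(1060)(1.287×10^-4) = 4.954×10^-4 H.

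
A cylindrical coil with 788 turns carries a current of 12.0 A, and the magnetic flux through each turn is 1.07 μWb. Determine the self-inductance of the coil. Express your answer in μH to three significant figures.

Self-inductance is defined by L = NΦ_B/I (flux linkage over current).
L = (788)(1.070×10^-6 Wb)/(12.0 A) = 7.026×10^-5 H.

L ≈ 70.3 μH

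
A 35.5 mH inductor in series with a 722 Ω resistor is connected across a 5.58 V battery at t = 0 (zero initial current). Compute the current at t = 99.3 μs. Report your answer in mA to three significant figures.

τ = L/R = 3.550×10^-2/722 = 4.917×10^-5 s; final current I_∞ = ε/R = 5.58/722 = 7.729×10^-3 A.
I(t) = I_∞(1 − e^(−t/τ)) with t/τ = 2.020.
I = (7.729×10^-3)(1 − e^(−2.020)) = 6.703×10^-3 A.

I ≈ 6.70 mA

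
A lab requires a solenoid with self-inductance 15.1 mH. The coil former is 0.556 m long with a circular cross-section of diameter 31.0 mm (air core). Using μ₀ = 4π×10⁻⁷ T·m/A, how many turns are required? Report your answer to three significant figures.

N ≈ 2980 turns

A = π(d/2)² = π(1.550×10^-2 m)² = 7.548×10^-4 m².
From L = μ₀N²A/ℓ, N = √(Lℓ / (μ₀A)).
N = √[(1.510×10^-2)(0.556) / ((4π×10⁻⁷)×7.548×10^-4)] = √(8.852×10^6) ≈ 2975.2.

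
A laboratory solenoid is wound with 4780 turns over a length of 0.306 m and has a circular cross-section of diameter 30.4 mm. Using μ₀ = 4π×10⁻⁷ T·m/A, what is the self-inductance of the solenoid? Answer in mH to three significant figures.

L ≈ 68.1 mH

A = π(d/2)² = π(1.520×10^-2 m)² = 7.258×10^-4 m².
For a long solenoid, L = μ₀N²A/ℓ.
L = (4π×10⁻⁷)(4780)²(7.258×10^-4)/(0.306 m) = 6.811×10^-2 H.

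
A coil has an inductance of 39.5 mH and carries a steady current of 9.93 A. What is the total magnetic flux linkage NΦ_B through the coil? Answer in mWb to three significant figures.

From L = NΦ_B/I, the flux linkage is NΦ_B = LI.
NΦ_B = (3.950×10^-2 H)(9.93 A) = 0.3922 Wb.

NΦ_B ≈ 392 mWb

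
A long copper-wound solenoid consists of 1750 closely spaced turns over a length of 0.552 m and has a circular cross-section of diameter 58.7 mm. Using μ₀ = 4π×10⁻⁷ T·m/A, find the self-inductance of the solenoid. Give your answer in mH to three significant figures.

A = π(d/2)² = π(2.935×10^-2 m)² = 2.706×10^-3 m².
For a long solenoid, L = μ₀N²A/ℓ.
L = (4π×10⁻⁷)(1750)²(2.706×10^-3)/(0.552 m) = 1.887×10^-2 H.

L ≈ 18.9 mH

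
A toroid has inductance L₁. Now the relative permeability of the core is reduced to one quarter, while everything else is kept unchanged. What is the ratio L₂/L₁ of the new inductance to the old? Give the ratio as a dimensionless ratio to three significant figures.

For a toroid, L ∝ μᵣN²A/R.
L₂/L₁ = (0.25) = 0.250.

L₂/L₁ = 0.250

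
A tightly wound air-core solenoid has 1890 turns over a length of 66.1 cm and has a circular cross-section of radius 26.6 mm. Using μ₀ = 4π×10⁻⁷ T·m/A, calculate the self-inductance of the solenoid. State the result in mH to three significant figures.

L ≈ 15.1 mH

A = πr² = π(2.660×10^-2 m)² = 2.223×10^-3 m².
For a long solenoid, L = μ₀N²A/ℓ.
L = (4π×10⁻⁷)(1890)²(2.223×10^-3)/(0.661 m) = 1.510×10^-2 H.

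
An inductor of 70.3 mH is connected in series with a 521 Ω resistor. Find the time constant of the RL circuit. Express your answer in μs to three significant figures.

τ ≈ 135 μs

τ = L/R = (7.030×10^-2 H)/(521 Ω) = 1.349×10^-4 s.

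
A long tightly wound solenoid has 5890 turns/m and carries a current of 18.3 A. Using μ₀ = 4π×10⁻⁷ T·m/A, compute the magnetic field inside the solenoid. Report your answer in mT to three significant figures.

Inside a long solenoid, B = μ₀nI.
B = (4π×10⁻⁷)(5.890×10^3 m⁻¹)(18.3 A) = 0.1354 T.

B ≈ 135 mT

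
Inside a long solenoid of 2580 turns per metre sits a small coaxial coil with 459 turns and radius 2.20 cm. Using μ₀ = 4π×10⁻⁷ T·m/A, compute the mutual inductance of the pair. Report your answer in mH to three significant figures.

The outer solenoid produces a uniform field B₁ = μ₀n₁I₁ across the inner coil,
so the flux linkage is N₂Φ = N₂B₁A₂ = μ₀n₁N₂A₂·I₁, giving M = μ₀n₁N₂A₂.
A₂ = πr² = π(2.200×10^-2 m)² = 1.521×10^-3 m².
M = (4π×10⁻⁷)(2580)(459)(1.521×10^-3) = 2.263×10^-3 H.

M ≈ 2.26 mH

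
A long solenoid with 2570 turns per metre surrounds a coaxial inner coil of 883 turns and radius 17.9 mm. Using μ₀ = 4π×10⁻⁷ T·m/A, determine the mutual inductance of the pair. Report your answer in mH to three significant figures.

M ≈ 2.87 mH

The outer solenoid produces a uniform field B₁ = μ₀n₁I₁ across the inner coil,
so the flux linkage is N₂Φ = N₂B₁A₂ = μ₀n₁N₂A₂·I₁, giving M = μ₀n₁N₂A₂.
A₂ = πr² = π(1.790×10^-2 m)² = 1.007×10^-3 m².
M = (4π×10⁻⁷)(2570)(883)(1.007×10^-3) = 2.871×10^-3 H.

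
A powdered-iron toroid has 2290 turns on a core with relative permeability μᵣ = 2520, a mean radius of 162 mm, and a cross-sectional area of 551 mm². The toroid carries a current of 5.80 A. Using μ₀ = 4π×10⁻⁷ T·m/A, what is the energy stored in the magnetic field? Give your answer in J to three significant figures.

U ≈ 151 J

L = μ₀μᵣN²A/(2πR) = (4π×10⁻⁷)(2520)(2290)²(5.510×10^-4)/(2π×0.162) = 8.99 H.
U = ½LI² = ½(8.99)(5.80)² = 151.2 J.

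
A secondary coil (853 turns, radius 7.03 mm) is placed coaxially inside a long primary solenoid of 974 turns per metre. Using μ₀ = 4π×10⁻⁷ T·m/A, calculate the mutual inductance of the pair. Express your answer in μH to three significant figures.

The outer solenoid produces a uniform field B₁ = μ₀n₁I₁ across the inner coil,
so the flux linkage is N₂Φ = N₂B₁A₂ = μ₀n₁N₂A₂·I₁, giving M = μ₀n₁N₂A₂.
A₂ = πr² = π(7.030×10^-3 m)² = 1.553×10^-4 m².
M = (4π×10⁻⁷)(974)(853)(1.553×10^-4) = 1.621×10^-4 H.

M ≈ 162 μH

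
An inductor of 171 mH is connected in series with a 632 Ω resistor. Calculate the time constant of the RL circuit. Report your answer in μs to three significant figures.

τ ≈ 271 μs

τ = L/R = (0.171 H)/(632 Ω) = 2.706×10^-4 s.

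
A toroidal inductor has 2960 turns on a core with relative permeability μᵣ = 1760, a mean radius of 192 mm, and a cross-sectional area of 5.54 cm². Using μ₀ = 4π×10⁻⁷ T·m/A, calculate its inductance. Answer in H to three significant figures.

L ≈ 8.90 H

For a thin toroid, L = μ₀μᵣN²A/(2πR).
L = (4π×10⁻⁷)(1760)(2960)²(5.540×10^-4) / (2π×0.192 m) = 8.899 H.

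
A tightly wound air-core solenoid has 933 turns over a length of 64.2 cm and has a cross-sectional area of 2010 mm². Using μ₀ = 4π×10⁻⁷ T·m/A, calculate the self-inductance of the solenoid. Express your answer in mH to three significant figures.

A = 2010 mm² = 2.010×10^-3 m².
For a long solenoid, L = μ₀N²A/ℓ.
L = (4π×10⁻⁷)(933)²(2.010×10^-3)/(0.642 m) = 3.4248×10^-3 H.

L ≈ 3.42 mH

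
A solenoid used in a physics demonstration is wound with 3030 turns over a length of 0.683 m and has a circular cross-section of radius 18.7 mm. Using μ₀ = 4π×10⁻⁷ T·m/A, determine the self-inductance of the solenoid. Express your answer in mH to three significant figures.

L ≈ 18.6 mH

A = πr² = π(1.870×10^-2 m)² = 1.099×10^-3 m².
For a long solenoid, L = μ₀N²A/ℓ.
L = (4π×10⁻⁷)(3030)²(1.099×10^-3)/(0.683 m) = 1.856×10^-2 H.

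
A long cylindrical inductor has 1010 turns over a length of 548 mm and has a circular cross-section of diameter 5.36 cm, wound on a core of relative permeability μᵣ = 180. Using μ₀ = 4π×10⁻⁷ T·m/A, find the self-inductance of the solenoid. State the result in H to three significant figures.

L ≈ 0.950 H

A = π(d/2)² = π(2.680×10^-2 m)² = 2.256×10^-3 m².
For a long solenoid, L = μ₀μᵣN²A/ℓ.
L = (4π×10⁻⁷)(180)(1010)²(2.256×10^-3)/(0.548 m) = 0.9501 H.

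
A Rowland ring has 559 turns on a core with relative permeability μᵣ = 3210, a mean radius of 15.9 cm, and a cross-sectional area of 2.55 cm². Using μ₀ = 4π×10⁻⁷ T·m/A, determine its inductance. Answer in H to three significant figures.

L ≈ 0.322 H

For a thin toroid, L = μ₀μᵣN²A/(2πR).
L = (4π×10⁻⁷)(3210)(559)²(2.550×10^-4) / (2π×0.159 m) = 0.3217 H.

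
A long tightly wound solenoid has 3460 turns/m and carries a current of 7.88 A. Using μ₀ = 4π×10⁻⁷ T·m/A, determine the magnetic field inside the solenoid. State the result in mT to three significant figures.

B ≈ 34.3 mT

Inside a long solenoid, B = μ₀nI.
B = (4π×10⁻⁷)(3.460×10^3 m⁻¹)(7.88 A) = 3.426×10^-2 T.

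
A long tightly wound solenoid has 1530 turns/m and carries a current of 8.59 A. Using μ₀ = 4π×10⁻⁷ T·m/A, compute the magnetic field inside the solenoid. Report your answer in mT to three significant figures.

Inside a long solenoid, B = μ₀nI.
B = (4π×10⁻⁷)(1.530×10^3 m⁻¹)(8.59 A) = 1.652×10^-2 T.

B ≈ 16.5 mT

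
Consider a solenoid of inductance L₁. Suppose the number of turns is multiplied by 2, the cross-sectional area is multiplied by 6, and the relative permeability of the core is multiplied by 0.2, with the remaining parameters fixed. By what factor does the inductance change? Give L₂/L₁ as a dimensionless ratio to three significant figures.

For a solenoid, L ∝ μᵣN²A/ℓ.
L₂/L₁ = (2)^2 × (6) × (0.2) = 4.80.

L₂/L₁ = 4.80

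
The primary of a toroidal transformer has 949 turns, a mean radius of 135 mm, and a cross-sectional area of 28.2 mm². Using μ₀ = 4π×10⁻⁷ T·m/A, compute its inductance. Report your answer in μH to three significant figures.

L ≈ 37.6 μH

For a thin toroid, L = μ₀N²A/(2πR).
L = (4π×10⁻⁷)(949)²(2.820×10^-5) / (2π×0.135 m) = 3.763×10^-5 H.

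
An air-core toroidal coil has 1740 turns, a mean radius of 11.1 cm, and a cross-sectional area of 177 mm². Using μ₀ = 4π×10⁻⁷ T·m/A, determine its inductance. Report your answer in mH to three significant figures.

L ≈ 0.966 mH

For a thin toroid, L = μ₀N²A/(2πR).
L = (4π×10⁻⁷)(1740)²(1.770×10^-4) / (2π×0.111 m) = 9.656×10^-4 H.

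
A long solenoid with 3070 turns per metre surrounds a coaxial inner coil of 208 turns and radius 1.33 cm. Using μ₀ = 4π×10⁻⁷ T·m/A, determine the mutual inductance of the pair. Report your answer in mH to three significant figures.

The outer solenoid produces a uniform field B₁ = μ₀n₁I₁ across the inner coil,
so the flux linkage is N₂Φ = N₂B₁A₂ = μ₀n₁N₂A₂·I₁, giving M = μ₀n₁N₂A₂.
A₂ = πr² = π(1.330×10^-2 m)² = 5.557×10^-4 m².
M = (4π×10⁻⁷)(3070)(208)(5.557×10^-4) = 4.459×10^-4 H.

M ≈ 0.446 mH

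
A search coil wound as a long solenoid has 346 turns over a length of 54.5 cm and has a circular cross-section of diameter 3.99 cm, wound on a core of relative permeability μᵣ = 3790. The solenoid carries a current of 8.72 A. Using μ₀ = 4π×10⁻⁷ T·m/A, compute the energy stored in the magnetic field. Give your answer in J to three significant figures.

U ≈ 49.7 J

A = π(d/2)² = π(1.995×10^-2 m)² = 1.250×10^-3 m².
L = μ₀μᵣN²A/ℓ = (4π×10⁻⁷)(3790)(346)²(1.250×10^-3)/(0.545) = 1.308 H.
U = ½LI² = ½(1.308)(8.72)² = 49.73 J.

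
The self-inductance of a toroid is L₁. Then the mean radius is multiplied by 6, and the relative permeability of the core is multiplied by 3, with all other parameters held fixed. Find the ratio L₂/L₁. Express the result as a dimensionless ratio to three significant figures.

For a toroid, L ∝ μᵣN²A/R.
L₂/L₁ = (6)^-1 × (3) = 0.500.

L₂/L₁ = 0.500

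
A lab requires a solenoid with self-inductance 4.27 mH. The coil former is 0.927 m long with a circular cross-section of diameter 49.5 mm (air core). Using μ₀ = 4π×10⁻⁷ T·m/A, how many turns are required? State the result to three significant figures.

A = π(d/2)² = π(2.475×10^-2 m)² = 1.924×10^-3 m².
From L = μ₀N²A/ℓ, N = √(Lℓ / (μ₀A)).
N = √[(4.270×10^-3)(0.927) / ((4π×10⁻⁷)×1.924×10^-3)] = √(1.637×10^6) ≈ 1279.4.

N ≈ 1280 turns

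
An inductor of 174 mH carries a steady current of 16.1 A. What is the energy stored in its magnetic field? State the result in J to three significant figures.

Stored magnetic energy: U = ½LI².
U = ½(0.174 H)(16.1 A)² = 22.55 J.

U ≈ 22.6 J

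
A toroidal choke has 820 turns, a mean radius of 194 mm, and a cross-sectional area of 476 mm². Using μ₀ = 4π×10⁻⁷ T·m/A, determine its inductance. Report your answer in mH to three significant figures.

L ≈ 0.330 mH

For a thin toroid, L = μ₀N²A/(2πR).
L = (4π×10⁻⁷)(820)²(4.760×10^-4) / (2π×0.194 m) = 3.300×10^-4 H.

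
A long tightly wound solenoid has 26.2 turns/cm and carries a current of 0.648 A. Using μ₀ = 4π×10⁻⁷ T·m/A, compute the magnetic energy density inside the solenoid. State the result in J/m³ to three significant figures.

B = μ₀nI = (4π×10⁻⁷)(2.620×10^3)(0.648) = 2.133×10^-3 T.
u = B²/(2μ₀) = (2.133×10^-3)²/(2×4π×10⁻⁷) = 1.811 J/m³.

u ≈ 1.81 J/m³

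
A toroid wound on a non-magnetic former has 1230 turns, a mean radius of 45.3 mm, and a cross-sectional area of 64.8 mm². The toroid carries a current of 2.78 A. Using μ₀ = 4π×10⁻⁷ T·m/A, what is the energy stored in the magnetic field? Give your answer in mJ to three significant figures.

U ≈ 1.67 mJ

L = μ₀N²A/(2πR) = (4π×10⁻⁷)(1230)²(6.480×10^-5)/(2π×4.530×10^-2) = 4.328×10^-4 H.
U = ½LI² = ½(4.328×10^-4)(2.78)² = 1.673×10^-3 J.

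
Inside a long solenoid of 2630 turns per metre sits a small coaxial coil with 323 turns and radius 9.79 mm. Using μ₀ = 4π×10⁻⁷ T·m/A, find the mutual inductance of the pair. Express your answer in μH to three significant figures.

M ≈ 321 μH

The outer solenoid produces a uniform field B₁ = μ₀n₁I₁ across the inner coil,
so the flux linkage is N₂Φ = N₂B₁A₂ = μ₀n₁N₂A₂·I₁, giving M = μ₀n₁N₂A₂.
A₂ = πr² = π(9.790×10^-3 m)² = 3.011×10^-4 m².
M = (4π×10⁻⁷)(2630)(323)(3.011×10^-4) = 3.214×10^-4 H.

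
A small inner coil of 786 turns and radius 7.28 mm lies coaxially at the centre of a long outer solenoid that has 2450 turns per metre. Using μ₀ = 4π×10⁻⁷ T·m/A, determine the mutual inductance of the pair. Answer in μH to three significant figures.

M ≈ 403 μH

The outer solenoid produces a uniform field B₁ = μ₀n₁I₁ across the inner coil,
so the flux linkage is N₂Φ = N₂B₁A₂ = μ₀n₁N₂A₂·I₁, giving M = μ₀n₁N₂A₂.
A₂ = πr² = π(7.280×10^-3 m)² = 1.66499×10^-4 m².
M = (4π×10⁻⁷)(2450)(786)(1.66499×10^-4) = 4.029×10^-4 H.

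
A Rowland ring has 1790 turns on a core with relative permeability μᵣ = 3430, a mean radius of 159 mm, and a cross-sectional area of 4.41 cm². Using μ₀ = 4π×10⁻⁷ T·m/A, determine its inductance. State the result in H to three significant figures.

L ≈ 6.10 H

For a thin toroid, L = μ₀μᵣN²A/(2πR).
L = (4π×10⁻⁷)(3430)(1790)²(4.410×10^-4) / (2π×0.159 m) = 6.096 H.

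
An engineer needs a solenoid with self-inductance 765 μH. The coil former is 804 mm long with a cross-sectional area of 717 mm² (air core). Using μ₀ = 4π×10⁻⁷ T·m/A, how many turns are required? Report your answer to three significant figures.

N ≈ 826 turns

A = 717 mm² = 7.170×10^-4 m².
From L = μ₀N²A/ℓ, N = √(Lℓ / (μ₀A)).
N = √[(7.650×10^-4)(0.804) / ((4π×10⁻⁷)×7.170×10^-4)] = √(6.826×10^5) ≈ 826.2.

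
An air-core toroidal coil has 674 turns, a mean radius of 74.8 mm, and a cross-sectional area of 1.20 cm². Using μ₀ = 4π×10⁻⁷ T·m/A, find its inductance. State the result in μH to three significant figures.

L ≈ 146 μH

For a thin toroid, L = μ₀N²A/(2πR).
L = (4π×10⁻⁷)(674)²(1.200×10^-4) / (2π×7.480×10^-2 m) = 1.458×10^-4 H.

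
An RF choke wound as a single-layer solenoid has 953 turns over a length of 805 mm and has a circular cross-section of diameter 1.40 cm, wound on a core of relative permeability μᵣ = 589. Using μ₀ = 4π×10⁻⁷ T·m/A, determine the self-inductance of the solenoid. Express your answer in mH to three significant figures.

L ≈ 129 mH

A = π(d/2)² = π(7.000×10^-3 m)² = 1.539×10^-4 m².
For a long solenoid, L = μ₀μᵣN²A/ℓ.
L = (4π×10⁻⁷)(589)(953)²(1.539×10^-4)/(0.805 m) = 0.1285 H.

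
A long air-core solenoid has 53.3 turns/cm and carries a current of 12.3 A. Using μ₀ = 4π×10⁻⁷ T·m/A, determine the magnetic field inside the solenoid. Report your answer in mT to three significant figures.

Inside a long solenoid, B = μ₀nI.
B = (4π×10⁻⁷)(5.330×10^3 m⁻¹)(12.3 A) = 8.238×10^-2 T.

B ≈ 82.4 mT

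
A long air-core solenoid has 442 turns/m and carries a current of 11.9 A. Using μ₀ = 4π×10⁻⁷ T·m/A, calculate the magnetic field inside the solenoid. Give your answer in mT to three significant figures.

B ≈ 6.61 mT

Inside a long solenoid, B = μ₀nI.
B = (4π×10⁻⁷)(442 m⁻¹)(11.9 A) = 6.610×10^-3 T.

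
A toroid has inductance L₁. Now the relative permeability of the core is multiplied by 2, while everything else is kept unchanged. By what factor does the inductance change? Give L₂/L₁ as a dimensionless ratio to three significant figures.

For a toroid, L ∝ μᵣN²A/R.
L₂/L₁ = (2) = 2.00.

L₂/L₁ = 2.00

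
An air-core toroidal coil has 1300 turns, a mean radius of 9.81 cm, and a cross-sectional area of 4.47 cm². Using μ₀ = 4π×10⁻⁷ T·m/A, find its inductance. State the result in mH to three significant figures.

For a thin toroid, L = μ₀N²A/(2πR).
L = (4π×10⁻⁷)(1300)²(4.470×10^-4) / (2π×9.810×10^-2 m) = 1.540×10^-3 H.

L ≈ 1.54 mH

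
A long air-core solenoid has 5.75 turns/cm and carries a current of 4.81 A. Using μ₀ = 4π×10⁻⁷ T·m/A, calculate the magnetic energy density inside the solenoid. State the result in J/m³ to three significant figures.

u ≈ 4.81 J/m³

B = μ₀nI = (4π×10⁻⁷)(575)(4.81) = 3.476×10^-3 T.
u = B²/(2μ₀) = (3.476×10^-3)²/(2×4π×10⁻⁷) = 4.806 J/m³.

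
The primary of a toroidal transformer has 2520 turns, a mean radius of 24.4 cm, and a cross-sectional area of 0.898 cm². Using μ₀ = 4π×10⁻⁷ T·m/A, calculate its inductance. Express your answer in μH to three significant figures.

L ≈ 467 μH

For a thin toroid, L = μ₀N²A/(2πR).
L = (4π×10⁻⁷)(2520)²(8.980×10^-5) / (2π×0.244 m) = 4.674×10^-4 H.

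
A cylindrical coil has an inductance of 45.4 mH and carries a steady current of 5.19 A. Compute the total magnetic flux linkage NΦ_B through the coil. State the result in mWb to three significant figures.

From L = NΦ_B/I, the flux linkage is NΦ_B = LI.
NΦ_B = (4.540×10^-2 H)(5.19 A) = 0.2356 Wb.

NΦ_B ≈ 236 mWb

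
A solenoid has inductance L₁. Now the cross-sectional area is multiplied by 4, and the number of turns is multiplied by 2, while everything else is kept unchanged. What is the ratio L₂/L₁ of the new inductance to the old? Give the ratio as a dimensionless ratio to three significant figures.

L₂/L₁ = 16.0

For a solenoid, L ∝ μᵣN²A/ℓ.
L₂/L₁ = (4) × (2)^2 = 16.0.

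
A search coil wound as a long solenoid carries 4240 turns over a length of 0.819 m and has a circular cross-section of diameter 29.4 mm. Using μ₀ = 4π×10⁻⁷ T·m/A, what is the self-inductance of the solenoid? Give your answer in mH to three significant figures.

L ≈ 18.7 mH

A = π(d/2)² = π(1.470×10^-2 m)² = 6.789×10^-4 m².
For a long solenoid, L = μ₀N²A/ℓ.
L = (4π×10⁻⁷)(4240)²(6.789×10^-4)/(0.819 m) = 1.873×10^-2 H.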